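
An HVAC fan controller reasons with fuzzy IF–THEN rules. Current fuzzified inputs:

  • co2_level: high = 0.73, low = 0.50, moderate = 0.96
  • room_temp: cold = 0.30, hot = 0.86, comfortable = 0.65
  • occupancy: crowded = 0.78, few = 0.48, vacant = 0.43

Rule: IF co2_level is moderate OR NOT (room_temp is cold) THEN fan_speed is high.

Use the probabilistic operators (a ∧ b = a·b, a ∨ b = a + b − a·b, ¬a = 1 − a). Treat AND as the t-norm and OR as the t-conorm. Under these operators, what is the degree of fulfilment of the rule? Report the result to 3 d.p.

0.988

firing strength: moderate=0.96, ¬cold=1−0.30=0.70; OR[a + b − a·b] → w = 0.9880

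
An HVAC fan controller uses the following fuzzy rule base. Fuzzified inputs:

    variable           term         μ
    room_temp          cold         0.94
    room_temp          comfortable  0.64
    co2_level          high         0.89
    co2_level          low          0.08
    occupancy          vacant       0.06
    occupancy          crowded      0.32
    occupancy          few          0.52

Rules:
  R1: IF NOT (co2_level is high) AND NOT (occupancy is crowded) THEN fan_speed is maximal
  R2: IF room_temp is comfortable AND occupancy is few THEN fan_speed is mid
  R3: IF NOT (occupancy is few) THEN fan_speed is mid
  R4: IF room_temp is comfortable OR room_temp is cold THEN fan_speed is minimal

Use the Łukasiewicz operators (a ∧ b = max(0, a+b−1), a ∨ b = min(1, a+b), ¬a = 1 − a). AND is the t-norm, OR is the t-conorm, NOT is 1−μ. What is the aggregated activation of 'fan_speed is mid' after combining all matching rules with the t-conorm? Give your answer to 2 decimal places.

0.64

R1: ¬high=1−0.89=0.11, ¬crowded=1−0.32=0.68; AND[max(0, a+b−1)] → w = 0.00
R2: comfortable=0.64, few=0.52; AND[max(0, a+b−1)] → w = 0.16
R3: ¬few=1−0.52=0.48 → w = 0.48
R4: comfortable=0.64, cold=0.94; OR[min(1, a+b)] → w = 1.00
Rules with consequent 'mid': {R2, R3} → strengths 0.16, 0.48
Aggregate via t-conorm [min(1, a+b)]: 0.64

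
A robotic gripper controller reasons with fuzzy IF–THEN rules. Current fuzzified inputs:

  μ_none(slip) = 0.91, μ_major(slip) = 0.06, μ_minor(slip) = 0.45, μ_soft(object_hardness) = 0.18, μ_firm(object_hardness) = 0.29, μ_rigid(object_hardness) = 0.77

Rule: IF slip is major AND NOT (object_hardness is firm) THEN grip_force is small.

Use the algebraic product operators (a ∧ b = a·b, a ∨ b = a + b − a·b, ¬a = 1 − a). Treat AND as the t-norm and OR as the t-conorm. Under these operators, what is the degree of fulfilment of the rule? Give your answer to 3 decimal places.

firing strength: major=0.06, ¬firm=1−0.29=0.71; AND[a·b] → w = 0.0426

0.043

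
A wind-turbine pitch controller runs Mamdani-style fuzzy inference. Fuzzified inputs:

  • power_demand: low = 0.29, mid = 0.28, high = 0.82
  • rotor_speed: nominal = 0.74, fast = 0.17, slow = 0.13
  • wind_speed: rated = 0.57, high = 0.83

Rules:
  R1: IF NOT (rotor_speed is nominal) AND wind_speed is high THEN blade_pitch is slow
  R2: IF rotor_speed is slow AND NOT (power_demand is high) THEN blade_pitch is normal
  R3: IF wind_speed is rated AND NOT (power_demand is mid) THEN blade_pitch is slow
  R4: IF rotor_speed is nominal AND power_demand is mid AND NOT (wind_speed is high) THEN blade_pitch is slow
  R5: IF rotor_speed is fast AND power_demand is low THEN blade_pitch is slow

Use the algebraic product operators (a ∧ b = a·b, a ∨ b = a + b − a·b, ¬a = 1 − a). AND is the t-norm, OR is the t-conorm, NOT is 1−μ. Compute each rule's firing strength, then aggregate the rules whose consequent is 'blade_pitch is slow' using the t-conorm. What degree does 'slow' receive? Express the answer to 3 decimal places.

R1: ¬nominal=1−0.74=0.26, high=0.83; AND[a·b] → w = 0.2158
R2: slow=0.13, ¬high=1−0.82=0.18; AND[a·b] → w = 0.0234
R3: rated=0.57, ¬mid=1−0.28=0.72; AND[a·b] → w = 0.4104
R4: nominal=0.74, mid=0.28, ¬high=1−0.83=0.17; AND[a·b] → w = 0.0352
R5: fast=0.17, low=0.29; AND[a·b] → w = 0.0493
Rules with consequent 'slow': {R1, R3, R4, R5} → strengths 0.2158, 0.4104, 0.0352, 0.0493
Aggregate via t-conorm [a + b − a·b]: 0.5759

0.576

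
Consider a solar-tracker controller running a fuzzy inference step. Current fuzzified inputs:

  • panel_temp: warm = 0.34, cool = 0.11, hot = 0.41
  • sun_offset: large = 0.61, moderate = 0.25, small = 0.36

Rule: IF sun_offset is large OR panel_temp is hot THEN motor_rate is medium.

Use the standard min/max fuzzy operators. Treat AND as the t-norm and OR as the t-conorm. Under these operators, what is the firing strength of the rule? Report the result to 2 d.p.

firing strength: large=0.61, hot=0.41; OR[max(a, b)] → w = 0.61

0.61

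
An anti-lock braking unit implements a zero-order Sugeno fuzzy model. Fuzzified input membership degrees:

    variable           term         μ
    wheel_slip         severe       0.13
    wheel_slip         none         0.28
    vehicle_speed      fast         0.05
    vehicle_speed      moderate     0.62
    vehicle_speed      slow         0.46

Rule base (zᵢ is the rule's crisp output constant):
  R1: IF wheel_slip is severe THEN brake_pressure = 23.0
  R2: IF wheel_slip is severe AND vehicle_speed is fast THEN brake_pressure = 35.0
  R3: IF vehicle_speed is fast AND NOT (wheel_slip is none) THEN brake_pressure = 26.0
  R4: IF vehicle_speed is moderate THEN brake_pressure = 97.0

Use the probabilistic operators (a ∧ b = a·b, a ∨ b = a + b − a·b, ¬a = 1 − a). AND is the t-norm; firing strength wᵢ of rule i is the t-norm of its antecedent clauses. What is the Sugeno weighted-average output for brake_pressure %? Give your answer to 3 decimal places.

81.127

R1 (z=23.0): severe=0.13 → w = 0.1300
R2 (z=35.0): severe=0.13, fast=0.05; AND[a·b] → w = 0.0065
R3 (z=26.0): fast=0.05, ¬none=1−0.28=0.72; AND[a·b] → w = 0.0360
R4 (z=97.0): moderate=0.62 → w = 0.6200
Weighted average = (0.1300·23.0 + 0.0065·35.0 + 0.0360·26.0 + 0.6200·97.0) / (0.1300 + 0.0065 + 0.0360 + 0.6200)
  = 64.2935 / 0.7925 = 81.127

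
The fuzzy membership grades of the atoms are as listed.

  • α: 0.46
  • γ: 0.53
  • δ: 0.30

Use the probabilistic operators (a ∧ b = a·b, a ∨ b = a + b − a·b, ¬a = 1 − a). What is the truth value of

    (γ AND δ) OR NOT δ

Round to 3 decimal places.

0.748

γ AND δ = a·b on (0.5300, 0.3000) = 0.1590
NOT δ = 1 − 0.3000 = 0.7000
(γ AND δ) OR NOT δ = a + b − a·b on (0.1590, 0.7000) = 0.7477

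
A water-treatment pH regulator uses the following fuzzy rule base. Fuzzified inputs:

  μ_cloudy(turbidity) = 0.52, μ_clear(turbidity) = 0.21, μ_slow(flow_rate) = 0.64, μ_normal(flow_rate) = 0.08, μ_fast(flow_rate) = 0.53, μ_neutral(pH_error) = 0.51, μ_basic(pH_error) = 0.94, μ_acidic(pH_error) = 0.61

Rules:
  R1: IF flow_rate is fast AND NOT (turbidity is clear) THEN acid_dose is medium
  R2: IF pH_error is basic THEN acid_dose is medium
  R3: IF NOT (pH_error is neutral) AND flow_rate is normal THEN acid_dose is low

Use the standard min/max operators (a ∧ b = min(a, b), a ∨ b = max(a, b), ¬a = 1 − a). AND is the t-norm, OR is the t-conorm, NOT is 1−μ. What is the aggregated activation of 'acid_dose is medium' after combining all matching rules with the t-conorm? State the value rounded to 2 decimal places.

R1: fast=0.53, ¬clear=1−0.21=0.79; AND[min(a, b)] → w = 0.53
R2: basic=0.94 → w = 0.94
R3: ¬neutral=1−0.51=0.49, normal=0.08; AND[min(a, b)] → w = 0.08
Rules with consequent 'medium': {R1, R2} → strengths 0.53, 0.94
Aggregate via t-conorm [max(a, b)]: 0.94

0.94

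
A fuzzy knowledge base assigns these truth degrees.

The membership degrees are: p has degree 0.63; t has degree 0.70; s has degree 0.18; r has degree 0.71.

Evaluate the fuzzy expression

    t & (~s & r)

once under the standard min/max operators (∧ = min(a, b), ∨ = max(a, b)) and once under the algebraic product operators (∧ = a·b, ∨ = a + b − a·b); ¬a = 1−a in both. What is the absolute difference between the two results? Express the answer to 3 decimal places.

Under standard min/max:
  ~s = 1 − 0.18 = 0.82
  ~s & r = min(a, b) on (0.82, 0.71) = 0.71
  t & (~s & r) = min(a, b) on (0.70, 0.71) = 0.70
  → value = 0.7000
Under algebraic product:
  ~s = 1 − 0.1800 = 0.8200
  ~s & r = a·b on (0.8200, 0.7100) = 0.5822
  t & (~s & r) = a·b on (0.7000, 0.5822) = 0.4075
  → value = 0.4075
|0.7000 − 0.4075| = 0.292

0.292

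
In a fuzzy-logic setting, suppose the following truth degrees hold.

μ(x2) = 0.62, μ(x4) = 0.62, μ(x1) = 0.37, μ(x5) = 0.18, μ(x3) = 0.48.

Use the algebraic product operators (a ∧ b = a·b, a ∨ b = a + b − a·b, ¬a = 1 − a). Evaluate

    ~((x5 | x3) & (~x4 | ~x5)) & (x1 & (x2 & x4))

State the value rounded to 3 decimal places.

0.070

x5 | x3 = a + b − a·b on (0.1800, 0.4800) = 0.5736
~x4 = 1 − 0.6200 = 0.3800
~x5 = 1 − 0.1800 = 0.8200
~x4 | ~x5 = a + b − a·b on (0.3800, 0.8200) = 0.8884
(x5 | x3) & (~x4 | ~x5) = a·b on (0.5736, 0.8884) = 0.5096
~((x5 | x3) & (~x4 | ~x5)) = 1 − 0.5096 = 0.4904
x2 & x4 = a·b on (0.6200, 0.6200) = 0.3844
x1 & (x2 & x4) = a·b on (0.3700, 0.3844) = 0.1422
~((x5 | x3) & (~x4 | ~x5)) & (x1 & (x2 & x4)) = a·b on (0.4904, 0.1422) = 0.0698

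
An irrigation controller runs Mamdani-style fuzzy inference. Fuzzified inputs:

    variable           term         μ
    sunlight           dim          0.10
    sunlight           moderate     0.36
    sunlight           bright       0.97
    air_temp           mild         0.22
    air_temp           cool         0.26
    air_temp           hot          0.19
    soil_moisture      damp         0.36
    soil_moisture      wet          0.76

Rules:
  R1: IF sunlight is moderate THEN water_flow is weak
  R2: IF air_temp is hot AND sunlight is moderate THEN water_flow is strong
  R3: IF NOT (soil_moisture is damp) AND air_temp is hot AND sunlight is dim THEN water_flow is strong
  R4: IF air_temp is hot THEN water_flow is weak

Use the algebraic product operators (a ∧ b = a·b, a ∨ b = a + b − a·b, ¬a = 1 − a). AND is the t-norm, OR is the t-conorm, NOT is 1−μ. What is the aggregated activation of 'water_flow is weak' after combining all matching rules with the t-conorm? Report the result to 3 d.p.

R1: moderate=0.36 → w = 0.3600
R2: hot=0.19, moderate=0.36; AND[a·b] → w = 0.0684
R3: ¬damp=1−0.36=0.64, hot=0.19, dim=0.10; AND[a·b] → w = 0.0122
R4: hot=0.19 → w = 0.1900
Rules with consequent 'weak': {R1, R4} → strengths 0.3600, 0.1900
Aggregate via t-conorm [a + b − a·b]: 0.4816

0.482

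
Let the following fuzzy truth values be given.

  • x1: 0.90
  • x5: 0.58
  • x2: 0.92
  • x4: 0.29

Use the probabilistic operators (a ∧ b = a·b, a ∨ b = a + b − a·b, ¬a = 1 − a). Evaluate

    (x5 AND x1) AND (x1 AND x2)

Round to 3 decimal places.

0.432

x5 AND x1 = a·b on (0.5800, 0.9000) = 0.5220
x1 AND x2 = a·b on (0.9000, 0.9200) = 0.8280
(x5 AND x1) AND (x1 AND x2) = a·b on (0.5220, 0.8280) = 0.4322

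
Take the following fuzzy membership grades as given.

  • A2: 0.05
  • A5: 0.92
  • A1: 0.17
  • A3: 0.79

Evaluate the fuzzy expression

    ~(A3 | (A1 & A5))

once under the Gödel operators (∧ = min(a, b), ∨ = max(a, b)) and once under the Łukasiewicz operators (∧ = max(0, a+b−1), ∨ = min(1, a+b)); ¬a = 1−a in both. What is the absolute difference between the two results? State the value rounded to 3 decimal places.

Under Gödel:
  A1 & A5 = min(a, b) on (0.17, 0.92) = 0.17
  A3 | (A1 & A5) = max(a, b) on (0.79, 0.17) = 0.79
  ~(A3 | (A1 & A5)) = 1 − 0.79 = 0.21
  → value = 0.2100
Under Łukasiewicz:
  A1 & A5 = max(0, a+b−1) on (0.17, 0.92) = 0.09
  A3 | (A1 & A5) = min(1, a+b) on (0.79, 0.09) = 0.88
  ~(A3 | (A1 & A5)) = 1 − 0.88 = 0.12
  → value = 0.1200
|0.2100 − 0.1200| = 0.090

0.090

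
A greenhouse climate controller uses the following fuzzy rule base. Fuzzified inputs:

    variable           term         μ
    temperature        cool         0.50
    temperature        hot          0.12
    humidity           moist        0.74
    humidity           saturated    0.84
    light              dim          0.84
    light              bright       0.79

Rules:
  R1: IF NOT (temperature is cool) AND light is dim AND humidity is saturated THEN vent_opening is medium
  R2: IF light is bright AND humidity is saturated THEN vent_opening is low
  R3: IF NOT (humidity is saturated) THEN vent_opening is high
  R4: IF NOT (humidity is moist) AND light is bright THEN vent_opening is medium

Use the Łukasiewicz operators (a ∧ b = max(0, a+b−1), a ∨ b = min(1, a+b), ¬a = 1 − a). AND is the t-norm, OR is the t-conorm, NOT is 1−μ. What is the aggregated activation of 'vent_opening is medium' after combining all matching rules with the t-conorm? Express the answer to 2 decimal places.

R1: ¬cool=1−0.50=0.50, dim=0.84, saturated=0.84; AND[max(0, a+b−1)] → w = 0.18
R2: bright=0.79, saturated=0.84; AND[max(0, a+b−1)] → w = 0.63
R3: ¬saturated=1−0.84=0.16 → w = 0.16
R4: ¬moist=1−0.74=0.26, bright=0.79; AND[max(0, a+b−1)] → w = 0.05
Rules with consequent 'medium': {R1, R4} → strengths 0.18, 0.05
Aggregate via t-conorm [min(1, a+b)]: 0.23

0.23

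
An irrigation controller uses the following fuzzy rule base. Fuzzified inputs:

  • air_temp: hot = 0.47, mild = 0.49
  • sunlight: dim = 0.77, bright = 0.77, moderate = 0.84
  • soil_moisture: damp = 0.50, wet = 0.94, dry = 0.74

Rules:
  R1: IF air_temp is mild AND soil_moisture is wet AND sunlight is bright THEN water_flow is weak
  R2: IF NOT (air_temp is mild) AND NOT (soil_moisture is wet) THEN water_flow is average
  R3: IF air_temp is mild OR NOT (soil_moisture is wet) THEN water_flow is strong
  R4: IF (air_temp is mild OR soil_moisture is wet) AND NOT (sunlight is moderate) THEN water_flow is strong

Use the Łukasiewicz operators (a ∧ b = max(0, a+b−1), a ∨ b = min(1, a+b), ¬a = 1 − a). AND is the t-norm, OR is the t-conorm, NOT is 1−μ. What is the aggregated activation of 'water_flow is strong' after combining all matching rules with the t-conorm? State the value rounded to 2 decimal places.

0.71

R1: mild=0.49, wet=0.94, bright=0.77; AND[max(0, a+b−1)] → w = 0.20
R2: ¬mild=1−0.49=0.51, ¬wet=1−0.94=0.06; AND[max(0, a+b−1)] → w = 0.00
R3: mild=0.49, ¬wet=1−0.94=0.06; OR[min(1, a+b)] → w = 0.55
R4: (mild=0.49 OR wet=0.94) = 1.00; AND[max(0, a+b−1)] with ¬moderate=1−0.84=0.16 → w = 0.16
Rules with consequent 'strong': {R3, R4} → strengths 0.55, 0.16
Aggregate via t-conorm [min(1, a+b)]: 0.71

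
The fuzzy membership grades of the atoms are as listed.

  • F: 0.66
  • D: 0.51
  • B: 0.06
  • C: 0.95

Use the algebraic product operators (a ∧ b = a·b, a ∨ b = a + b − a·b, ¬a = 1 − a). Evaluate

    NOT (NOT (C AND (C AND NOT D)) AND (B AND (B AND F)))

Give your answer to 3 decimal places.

0.999

NOT D = 1 − 0.5100 = 0.4900
C AND NOT D = a·b on (0.9500, 0.4900) = 0.4655
C AND (C AND NOT D) = a·b on (0.9500, 0.4655) = 0.4422
NOT (C AND (C AND NOT D)) = 1 − 0.4422 = 0.5578
B AND F = a·b on (0.0600, 0.6600) = 0.0396
B AND (B AND F) = a·b on (0.0600, 0.0396) = 0.0024
NOT (C AND (C AND NOT D)) AND (B AND (B AND F)) = a·b on (0.5578, 0.0024) = 0.0013
NOT (NOT (C AND (C AND NOT D)) AND (B AND (B AND F))) = 1 − 0.0013 = 0.9987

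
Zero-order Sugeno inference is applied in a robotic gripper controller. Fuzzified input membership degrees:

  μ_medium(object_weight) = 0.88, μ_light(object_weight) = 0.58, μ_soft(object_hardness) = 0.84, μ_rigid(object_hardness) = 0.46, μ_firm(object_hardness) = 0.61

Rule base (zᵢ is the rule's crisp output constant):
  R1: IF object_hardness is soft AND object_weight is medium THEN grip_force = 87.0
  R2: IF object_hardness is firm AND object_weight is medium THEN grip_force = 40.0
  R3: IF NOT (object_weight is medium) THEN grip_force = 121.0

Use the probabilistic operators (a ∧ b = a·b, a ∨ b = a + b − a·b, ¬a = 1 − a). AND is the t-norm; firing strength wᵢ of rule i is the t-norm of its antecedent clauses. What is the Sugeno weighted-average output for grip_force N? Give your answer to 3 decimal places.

R1 (z=87.0): soft=0.84, medium=0.88; AND[a·b] → w = 0.7392
R2 (z=40.0): firm=0.61, medium=0.88; AND[a·b] → w = 0.5368
R3 (z=121.0): ¬medium=1−0.88=0.12 → w = 0.1200
Weighted average = (0.7392·87.0 + 0.5368·40.0 + 0.1200·121.0) / (0.7392 + 0.5368 + 0.1200)
  = 100.3024 / 1.3960 = 71.850

71.850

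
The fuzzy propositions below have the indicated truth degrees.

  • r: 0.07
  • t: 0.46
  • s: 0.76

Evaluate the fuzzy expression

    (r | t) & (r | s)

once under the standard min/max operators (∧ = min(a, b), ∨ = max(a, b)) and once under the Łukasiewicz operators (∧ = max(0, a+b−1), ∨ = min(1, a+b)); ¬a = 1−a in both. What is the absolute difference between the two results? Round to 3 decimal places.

Under standard min/max:
  r | t = max(a, b) on (0.07, 0.46) = 0.46
  r | s = max(a, b) on (0.07, 0.76) = 0.76
  (r | t) & (r | s) = min(a, b) on (0.46, 0.76) = 0.46
  → value = 0.4600
Under Łukasiewicz:
  r | t = min(1, a+b) on (0.07, 0.46) = 0.53
  r | s = min(1, a+b) on (0.07, 0.76) = 0.83
  (r | t) & (r | s) = max(0, a+b−1) on (0.53, 0.83) = 0.36
  → value = 0.3600
|0.4600 − 0.3600| = 0.100

0.100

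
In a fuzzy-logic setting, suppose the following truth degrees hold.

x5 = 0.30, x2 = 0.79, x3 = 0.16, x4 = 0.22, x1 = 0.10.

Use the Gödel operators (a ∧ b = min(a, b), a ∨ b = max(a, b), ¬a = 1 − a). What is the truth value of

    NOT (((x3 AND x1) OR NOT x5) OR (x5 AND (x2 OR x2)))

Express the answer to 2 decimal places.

0.30

x3 AND x1 = min(a, b) on (0.16, 0.10) = 0.10
NOT x5 = 1 − 0.30 = 0.70
(x3 AND x1) OR NOT x5 = max(a, b) on (0.10, 0.70) = 0.70
x2 OR x2 = max(a, b) on (0.79, 0.79) = 0.79
x5 AND (x2 OR x2) = min(a, b) on (0.30, 0.79) = 0.30
((x3 AND x1) OR NOT x5) OR (x5 AND (x2 OR x2)) = max(a, b) on (0.70, 0.30) = 0.70
NOT (((x3 AND x1) OR NOT x5) OR (x5 AND (x2 OR x2))) = 1 − 0.70 = 0.30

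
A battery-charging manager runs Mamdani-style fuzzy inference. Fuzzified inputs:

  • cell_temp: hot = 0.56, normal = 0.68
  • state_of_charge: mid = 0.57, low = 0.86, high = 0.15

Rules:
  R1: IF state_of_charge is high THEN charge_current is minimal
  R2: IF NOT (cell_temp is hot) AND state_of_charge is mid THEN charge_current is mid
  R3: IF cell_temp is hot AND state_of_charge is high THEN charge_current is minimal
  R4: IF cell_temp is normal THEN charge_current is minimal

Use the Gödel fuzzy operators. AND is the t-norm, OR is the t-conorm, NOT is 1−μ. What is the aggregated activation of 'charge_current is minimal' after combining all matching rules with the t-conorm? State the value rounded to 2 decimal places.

0.68

R1: high=0.15 → w = 0.15
R2: ¬hot=1−0.56=0.44, mid=0.57; AND[min(a, b)] → w = 0.44
R3: hot=0.56, high=0.15; AND[min(a, b)] → w = 0.15
R4: normal=0.68 → w = 0.68
Rules with consequent 'minimal': {R1, R3, R4} → strengths 0.15, 0.15, 0.68
Aggregate via t-conorm [max(a, b)]: 0.68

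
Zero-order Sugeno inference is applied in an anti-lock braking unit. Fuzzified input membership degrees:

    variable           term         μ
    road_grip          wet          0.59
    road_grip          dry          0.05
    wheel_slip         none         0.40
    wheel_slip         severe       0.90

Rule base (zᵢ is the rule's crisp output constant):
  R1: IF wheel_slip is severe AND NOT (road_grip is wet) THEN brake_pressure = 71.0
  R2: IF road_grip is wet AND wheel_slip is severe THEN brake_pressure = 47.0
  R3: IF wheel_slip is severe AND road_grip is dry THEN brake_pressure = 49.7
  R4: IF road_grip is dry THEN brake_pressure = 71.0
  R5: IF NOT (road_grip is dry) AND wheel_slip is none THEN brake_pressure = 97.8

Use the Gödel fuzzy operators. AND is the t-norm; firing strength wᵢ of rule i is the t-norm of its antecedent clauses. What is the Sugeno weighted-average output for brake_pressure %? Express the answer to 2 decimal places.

R1 (z=71.0): severe=0.90, ¬wet=1−0.59=0.41; AND[min(a, b)] → w = 0.41
R2 (z=47.0): wet=0.59, severe=0.90; AND[min(a, b)] → w = 0.59
R3 (z=49.7): severe=0.90, dry=0.05; AND[min(a, b)] → w = 0.05
R4 (z=71.0): dry=0.05 → w = 0.05
R5 (z=97.8): ¬dry=1−0.05=0.95, none=0.40; AND[min(a, b)] → w = 0.40
Weighted average = (0.41·71.0 + 0.59·47.0 + 0.05·49.7 + 0.05·71.0 + 0.40·97.8) / (0.41 + 0.59 + 0.05 + 0.05 + 0.40)
  = 101.9950 / 1.5000 = 68.00

68.00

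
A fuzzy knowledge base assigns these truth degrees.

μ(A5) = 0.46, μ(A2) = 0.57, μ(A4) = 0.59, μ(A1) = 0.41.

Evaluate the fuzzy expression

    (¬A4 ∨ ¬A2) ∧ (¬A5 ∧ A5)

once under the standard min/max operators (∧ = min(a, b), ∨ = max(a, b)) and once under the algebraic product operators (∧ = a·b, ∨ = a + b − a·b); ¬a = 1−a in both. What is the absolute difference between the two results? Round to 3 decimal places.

Under standard min/max:
  ¬A4 = 1 − 0.59 = 0.41
  ¬A2 = 1 − 0.57 = 0.43
  ¬A4 ∨ ¬A2 = max(a, b) on (0.41, 0.43) = 0.43
  ¬A5 = 1 − 0.46 = 0.54
  ¬A5 ∧ A5 = min(a, b) on (0.54, 0.46) = 0.46
  (¬A4 ∨ ¬A2) ∧ (¬A5 ∧ A5) = min(a, b) on (0.43, 0.46) = 0.43
  → value = 0.4300
Under algebraic product:
  ¬A4 = 1 − 0.5900 = 0.4100
  ¬A2 = 1 − 0.5700 = 0.4300
  ¬A4 ∨ ¬A2 = a + b − a·b on (0.4100, 0.4300) = 0.6637
  ¬A5 = 1 − 0.4600 = 0.5400
  ¬A5 ∧ A5 = a·b on (0.5400, 0.4600) = 0.2484
  (¬A4 ∨ ¬A2) ∧ (¬A5 ∧ A5) = a·b on (0.6637, 0.2484) = 0.1649
  → value = 0.1649
|0.4300 − 0.1649| = 0.265

0.265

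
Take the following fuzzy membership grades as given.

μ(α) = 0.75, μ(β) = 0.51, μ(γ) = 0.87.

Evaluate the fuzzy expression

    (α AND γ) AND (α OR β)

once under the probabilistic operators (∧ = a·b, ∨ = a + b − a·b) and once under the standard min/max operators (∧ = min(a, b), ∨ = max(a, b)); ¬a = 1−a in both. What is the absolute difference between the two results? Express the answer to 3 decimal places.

0.177

Under probabilistic:
  α AND γ = a·b on (0.7500, 0.8700) = 0.6525
  α OR β = a + b − a·b on (0.7500, 0.5100) = 0.8775
  (α AND γ) AND (α OR β) = a·b on (0.6525, 0.8775) = 0.5726
  → value = 0.5726
Under standard min/max:
  α AND γ = min(a, b) on (0.75, 0.87) = 0.75
  α OR β = max(a, b) on (0.75, 0.51) = 0.75
  (α AND γ) AND (α OR β) = min(a, b) on (0.75, 0.75) = 0.75
  → value = 0.7500
|0.5726 − 0.7500| = 0.177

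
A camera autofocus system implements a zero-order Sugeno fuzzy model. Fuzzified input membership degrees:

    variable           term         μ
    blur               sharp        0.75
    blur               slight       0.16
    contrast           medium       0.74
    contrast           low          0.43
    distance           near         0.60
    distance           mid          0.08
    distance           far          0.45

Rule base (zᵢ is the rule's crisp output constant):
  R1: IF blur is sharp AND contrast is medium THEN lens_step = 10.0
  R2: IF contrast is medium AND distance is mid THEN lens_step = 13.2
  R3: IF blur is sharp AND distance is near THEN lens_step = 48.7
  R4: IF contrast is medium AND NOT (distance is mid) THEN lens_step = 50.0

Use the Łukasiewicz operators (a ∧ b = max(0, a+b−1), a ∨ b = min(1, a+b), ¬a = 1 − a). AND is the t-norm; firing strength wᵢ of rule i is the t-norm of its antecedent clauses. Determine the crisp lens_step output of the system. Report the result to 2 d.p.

36.63

R1 (z=10.0): sharp=0.75, medium=0.74; AND[max(0, a+b−1)] → w = 0.49
R2 (z=13.2): medium=0.74, mid=0.08; AND[max(0, a+b−1)] → w = 0.00
R3 (z=48.7): sharp=0.75, near=0.60; AND[max(0, a+b−1)] → w = 0.35
R4 (z=50.0): medium=0.74, ¬mid=1−0.08=0.92; AND[max(0, a+b−1)] → w = 0.66
Weighted average = (0.49·10.0 + 0.00·13.2 + 0.35·48.7 + 0.66·50.0) / (0.49 + 0.00 + 0.35 + 0.66)
  = 54.9450 / 1.5000 = 36.63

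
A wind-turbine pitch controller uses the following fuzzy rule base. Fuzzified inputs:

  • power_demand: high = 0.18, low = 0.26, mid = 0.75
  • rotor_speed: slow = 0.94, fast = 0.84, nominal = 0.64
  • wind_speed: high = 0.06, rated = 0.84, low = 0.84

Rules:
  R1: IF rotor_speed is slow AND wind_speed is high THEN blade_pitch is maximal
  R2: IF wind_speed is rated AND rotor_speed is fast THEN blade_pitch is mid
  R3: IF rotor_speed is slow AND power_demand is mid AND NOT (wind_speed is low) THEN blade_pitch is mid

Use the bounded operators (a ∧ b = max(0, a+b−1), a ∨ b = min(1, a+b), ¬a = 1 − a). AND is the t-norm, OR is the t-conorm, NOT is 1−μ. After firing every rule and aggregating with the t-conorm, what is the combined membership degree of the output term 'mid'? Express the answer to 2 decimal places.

0.68

R1: slow=0.94, high=0.06; AND[max(0, a+b−1)] → w = 0.00
R2: rated=0.84, fast=0.84; AND[max(0, a+b−1)] → w = 0.68
R3: slow=0.94, mid=0.75, ¬low=1−0.84=0.16; AND[max(0, a+b−1)] → w = 0.00
Rules with consequent 'mid': {R2, R3} → strengths 0.68, 0.00
Aggregate via t-conorm [min(1, a+b)]: 0.68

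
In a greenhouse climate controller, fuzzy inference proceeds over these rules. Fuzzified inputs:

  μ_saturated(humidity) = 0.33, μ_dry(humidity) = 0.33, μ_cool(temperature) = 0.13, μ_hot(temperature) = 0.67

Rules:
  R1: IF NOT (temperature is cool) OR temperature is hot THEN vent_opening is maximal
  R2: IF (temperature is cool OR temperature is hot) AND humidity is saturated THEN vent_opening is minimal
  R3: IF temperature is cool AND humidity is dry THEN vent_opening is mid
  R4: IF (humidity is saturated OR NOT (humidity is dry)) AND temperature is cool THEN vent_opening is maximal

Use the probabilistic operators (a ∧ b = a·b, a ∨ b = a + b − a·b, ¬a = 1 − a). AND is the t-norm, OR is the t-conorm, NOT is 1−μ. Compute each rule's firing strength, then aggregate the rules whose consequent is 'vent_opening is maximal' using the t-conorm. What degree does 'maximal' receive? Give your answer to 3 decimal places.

R1: ¬cool=1−0.13=0.87, hot=0.67; OR[a + b − a·b] → w = 0.9571
R2: (cool=0.13 OR hot=0.67) = 0.7129; AND[a·b] with saturated=0.33 → w = 0.2353
R3: cool=0.13, dry=0.33; AND[a·b] → w = 0.0429
R4: (saturated=0.33 OR ¬dry=1−0.33=0.67) = 0.7789; AND[a·b] with cool=0.13 → w = 0.1013
Rules with consequent 'maximal': {R1, R4} → strengths 0.9571, 0.1013
Aggregate via t-conorm [a + b − a·b]: 0.9614

0.961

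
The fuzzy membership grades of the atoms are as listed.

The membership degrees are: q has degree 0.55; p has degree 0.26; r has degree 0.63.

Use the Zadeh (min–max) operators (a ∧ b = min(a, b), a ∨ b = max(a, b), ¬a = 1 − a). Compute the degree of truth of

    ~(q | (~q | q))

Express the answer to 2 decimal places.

~q = 1 − 0.55 = 0.45
~q | q = max(a, b) on (0.45, 0.55) = 0.55
q | (~q | q) = max(a, b) on (0.55, 0.55) = 0.55
~(q | (~q | q)) = 1 − 0.55 = 0.45

0.45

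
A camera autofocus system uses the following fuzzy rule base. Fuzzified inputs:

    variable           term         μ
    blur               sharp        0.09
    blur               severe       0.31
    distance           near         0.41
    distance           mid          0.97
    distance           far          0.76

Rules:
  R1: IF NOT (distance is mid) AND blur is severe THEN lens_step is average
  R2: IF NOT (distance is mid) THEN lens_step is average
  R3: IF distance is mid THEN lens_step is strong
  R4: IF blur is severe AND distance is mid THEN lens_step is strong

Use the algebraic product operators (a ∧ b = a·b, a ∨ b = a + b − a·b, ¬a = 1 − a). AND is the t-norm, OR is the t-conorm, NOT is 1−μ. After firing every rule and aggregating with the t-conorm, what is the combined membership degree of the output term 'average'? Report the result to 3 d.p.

0.039

R1: ¬mid=1−0.97=0.03, severe=0.31; AND[a·b] → w = 0.0093
R2: ¬mid=1−0.97=0.03 → w = 0.0300
R3: mid=0.97 → w = 0.9700
R4: severe=0.31, mid=0.97; AND[a·b] → w = 0.3007
Rules with consequent 'average': {R1, R2} → strengths 0.0093, 0.0300
Aggregate via t-conorm [a + b − a·b]: 0.0390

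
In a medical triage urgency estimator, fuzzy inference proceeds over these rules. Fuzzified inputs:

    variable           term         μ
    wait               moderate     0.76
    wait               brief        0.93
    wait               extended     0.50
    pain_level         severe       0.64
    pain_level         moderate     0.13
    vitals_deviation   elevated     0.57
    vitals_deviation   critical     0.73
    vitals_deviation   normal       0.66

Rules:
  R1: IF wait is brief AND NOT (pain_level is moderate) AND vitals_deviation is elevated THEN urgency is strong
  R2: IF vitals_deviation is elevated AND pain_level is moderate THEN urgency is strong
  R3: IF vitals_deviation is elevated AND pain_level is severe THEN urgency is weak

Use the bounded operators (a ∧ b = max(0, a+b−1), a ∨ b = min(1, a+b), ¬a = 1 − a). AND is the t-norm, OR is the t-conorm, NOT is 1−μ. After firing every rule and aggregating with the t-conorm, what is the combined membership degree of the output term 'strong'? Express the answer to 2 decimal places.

R1: brief=0.93, ¬moderate=1−0.13=0.87, elevated=0.57; AND[max(0, a+b−1)] → w = 0.37
R2: elevated=0.57, moderate=0.13; AND[max(0, a+b−1)] → w = 0.00
R3: elevated=0.57, severe=0.64; AND[max(0, a+b−1)] → w = 0.21
Rules with consequent 'strong': {R1, R2} → strengths 0.37, 0.00
Aggregate via t-conorm [min(1, a+b)]: 0.37

0.37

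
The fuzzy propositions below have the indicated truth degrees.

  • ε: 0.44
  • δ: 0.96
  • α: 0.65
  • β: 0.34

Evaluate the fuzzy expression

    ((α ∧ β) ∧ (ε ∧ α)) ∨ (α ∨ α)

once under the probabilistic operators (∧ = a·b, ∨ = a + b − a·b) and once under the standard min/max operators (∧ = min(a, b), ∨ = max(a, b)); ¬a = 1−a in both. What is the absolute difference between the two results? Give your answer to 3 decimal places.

0.235

Under probabilistic:
  α ∧ β = a·b on (0.6500, 0.3400) = 0.2210
  ε ∧ α = a·b on (0.4400, 0.6500) = 0.2860
  (α ∧ β) ∧ (ε ∧ α) = a·b on (0.2210, 0.2860) = 0.0632
  α ∨ α = a + b − a·b on (0.6500, 0.6500) = 0.8775
  ((α ∧ β) ∧ (ε ∧ α)) ∨ (α ∨ α) = a + b − a·b on (0.0632, 0.8775) = 0.8852
  → value = 0.8852
Under standard min/max:
  α ∧ β = min(a, b) on (0.65, 0.34) = 0.34
  ε ∧ α = min(a, b) on (0.44, 0.65) = 0.44
  (α ∧ β) ∧ (ε ∧ α) = min(a, b) on (0.34, 0.44) = 0.34
  α ∨ α = max(a, b) on (0.65, 0.65) = 0.65
  ((α ∧ β) ∧ (ε ∧ α)) ∨ (α ∨ α) = max(a, b) on (0.34, 0.65) = 0.65
  → value = 0.6500
|0.8852 − 0.6500| = 0.235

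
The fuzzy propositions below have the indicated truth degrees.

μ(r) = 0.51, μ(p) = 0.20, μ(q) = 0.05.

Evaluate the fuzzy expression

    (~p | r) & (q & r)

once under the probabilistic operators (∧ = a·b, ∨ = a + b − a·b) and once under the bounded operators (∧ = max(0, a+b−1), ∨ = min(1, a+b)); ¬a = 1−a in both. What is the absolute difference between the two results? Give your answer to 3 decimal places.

Under probabilistic:
  ~p = 1 − 0.2000 = 0.8000
  ~p | r = a + b − a·b on (0.8000, 0.5100) = 0.9020
  q & r = a·b on (0.0500, 0.5100) = 0.0255
  (~p | r) & (q & r) = a·b on (0.9020, 0.0255) = 0.0230
  → value = 0.0230
Under bounded:
  ~p = 1 − 0.20 = 0.80
  ~p | r = min(1, a+b) on (0.80, 0.51) = 1.00
  q & r = max(0, a+b−1) on (0.05, 0.51) = 0.00
  (~p | r) & (q & r) = max(0, a+b−1) on (1.00, 0.00) = 0.00
  → value = 0.0000
|0.0230 − 0.0000| = 0.023

0.023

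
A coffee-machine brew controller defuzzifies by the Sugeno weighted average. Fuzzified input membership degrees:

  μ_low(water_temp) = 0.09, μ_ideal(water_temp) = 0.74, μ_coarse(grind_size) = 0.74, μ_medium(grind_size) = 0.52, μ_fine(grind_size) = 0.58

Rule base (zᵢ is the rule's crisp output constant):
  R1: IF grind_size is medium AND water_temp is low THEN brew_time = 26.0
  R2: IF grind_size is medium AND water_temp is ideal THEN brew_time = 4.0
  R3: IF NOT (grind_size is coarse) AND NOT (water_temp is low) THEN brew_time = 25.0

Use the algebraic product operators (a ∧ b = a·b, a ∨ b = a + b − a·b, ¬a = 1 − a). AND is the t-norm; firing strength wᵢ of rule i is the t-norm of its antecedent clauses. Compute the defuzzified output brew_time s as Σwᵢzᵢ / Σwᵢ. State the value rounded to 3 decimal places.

12.977

R1 (z=26.0): medium=0.52, low=0.09; AND[a·b] → w = 0.0468
R2 (z=4.0): medium=0.52, ideal=0.74; AND[a·b] → w = 0.3848
R3 (z=25.0): ¬coarse=1−0.74=0.26, ¬low=1−0.09=0.91; AND[a·b] → w = 0.2366
Weighted average = (0.0468·26.0 + 0.3848·4.0 + 0.2366·25.0) / (0.0468 + 0.3848 + 0.2366)
  = 8.6710 / 0.6682 = 12.977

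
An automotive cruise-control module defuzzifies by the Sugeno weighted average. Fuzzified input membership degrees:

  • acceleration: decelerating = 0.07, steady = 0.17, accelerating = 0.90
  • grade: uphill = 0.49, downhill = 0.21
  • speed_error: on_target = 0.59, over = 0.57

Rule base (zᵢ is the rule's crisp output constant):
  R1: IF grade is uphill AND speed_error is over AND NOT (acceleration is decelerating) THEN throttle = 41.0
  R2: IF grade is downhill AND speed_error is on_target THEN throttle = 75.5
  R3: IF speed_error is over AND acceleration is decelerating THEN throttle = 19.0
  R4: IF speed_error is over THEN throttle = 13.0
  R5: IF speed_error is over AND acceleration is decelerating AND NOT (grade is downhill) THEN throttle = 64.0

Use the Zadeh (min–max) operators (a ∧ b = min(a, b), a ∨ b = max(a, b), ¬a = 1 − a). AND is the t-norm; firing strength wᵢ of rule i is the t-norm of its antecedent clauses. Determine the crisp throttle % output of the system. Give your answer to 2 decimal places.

34.87

R1 (z=41.0): uphill=0.49, over=0.57, ¬decelerating=1−0.07=0.93; AND[min(a, b)] → w = 0.49
R2 (z=75.5): downhill=0.21, on_target=0.59; AND[min(a, b)] → w = 0.21
R3 (z=19.0): over=0.57, decelerating=0.07; AND[min(a, b)] → w = 0.07
R4 (z=13.0): over=0.57 → w = 0.57
R5 (z=64.0): over=0.57, decelerating=0.07, ¬downhill=1−0.21=0.79; AND[min(a, b)] → w = 0.07
Weighted average = (0.49·41.0 + 0.21·75.5 + 0.07·19.0 + 0.57·13.0 + 0.07·64.0) / (0.49 + 0.21 + 0.07 + 0.57 + 0.07)
  = 49.1650 / 1.4100 = 34.87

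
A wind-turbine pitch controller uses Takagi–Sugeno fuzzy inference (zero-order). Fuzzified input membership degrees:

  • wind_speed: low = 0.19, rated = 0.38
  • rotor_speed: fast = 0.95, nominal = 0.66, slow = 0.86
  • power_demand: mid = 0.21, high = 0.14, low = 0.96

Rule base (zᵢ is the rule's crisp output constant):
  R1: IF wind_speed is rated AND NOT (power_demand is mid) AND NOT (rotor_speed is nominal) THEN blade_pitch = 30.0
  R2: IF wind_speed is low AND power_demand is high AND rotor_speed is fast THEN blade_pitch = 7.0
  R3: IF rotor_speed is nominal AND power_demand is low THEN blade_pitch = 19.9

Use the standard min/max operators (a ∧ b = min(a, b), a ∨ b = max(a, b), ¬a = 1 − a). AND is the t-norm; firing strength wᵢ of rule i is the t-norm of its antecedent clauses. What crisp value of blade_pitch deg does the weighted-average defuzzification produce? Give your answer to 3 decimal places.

21.328

R1 (z=30.0): rated=0.38, ¬mid=1−0.21=0.79, ¬nominal=1−0.66=0.34; AND[min(a, b)] → w = 0.34
R2 (z=7.0): low=0.19, high=0.14, fast=0.95; AND[min(a, b)] → w = 0.14
R3 (z=19.9): nominal=0.66, low=0.96; AND[min(a, b)] → w = 0.66
Weighted average = (0.34·30.0 + 0.14·7.0 + 0.66·19.9) / (0.34 + 0.14 + 0.66)
  = 24.3140 / 1.1400 = 21.328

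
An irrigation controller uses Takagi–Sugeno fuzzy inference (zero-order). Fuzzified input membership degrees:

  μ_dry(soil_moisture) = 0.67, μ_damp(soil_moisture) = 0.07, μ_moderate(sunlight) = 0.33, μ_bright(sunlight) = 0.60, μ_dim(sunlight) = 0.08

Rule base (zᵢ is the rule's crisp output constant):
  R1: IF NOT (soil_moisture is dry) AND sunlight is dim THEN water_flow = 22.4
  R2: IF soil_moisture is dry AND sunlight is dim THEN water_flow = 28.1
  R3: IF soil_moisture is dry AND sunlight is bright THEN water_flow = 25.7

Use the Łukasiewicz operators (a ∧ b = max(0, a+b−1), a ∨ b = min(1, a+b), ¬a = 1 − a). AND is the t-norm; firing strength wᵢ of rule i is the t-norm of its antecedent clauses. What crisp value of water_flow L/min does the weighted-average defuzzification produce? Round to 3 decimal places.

25.700

R1 (z=22.4): ¬dry=1−0.67=0.33, dim=0.08; AND[max(0, a+b−1)] → w = 0.00
R2 (z=28.1): dry=0.67, dim=0.08; AND[max(0, a+b−1)] → w = 0.00
R3 (z=25.7): dry=0.67, bright=0.60; AND[max(0, a+b−1)] → w = 0.27
Weighted average = (0.00·22.4 + 0.00·28.1 + 0.27·25.7) / (0.00 + 0.00 + 0.27)
  = 6.9390 / 0.2700 = 25.700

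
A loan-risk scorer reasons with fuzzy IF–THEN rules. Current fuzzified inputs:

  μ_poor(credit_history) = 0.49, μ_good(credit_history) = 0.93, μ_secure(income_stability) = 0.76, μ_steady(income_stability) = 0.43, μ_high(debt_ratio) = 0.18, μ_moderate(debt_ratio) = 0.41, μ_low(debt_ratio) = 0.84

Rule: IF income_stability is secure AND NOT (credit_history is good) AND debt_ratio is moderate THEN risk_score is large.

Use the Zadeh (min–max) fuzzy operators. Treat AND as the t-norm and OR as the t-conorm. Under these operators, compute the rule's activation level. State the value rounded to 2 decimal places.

0.07

firing strength: secure=0.76, ¬good=1−0.93=0.07, moderate=0.41; AND[min(a, b)] → w = 0.07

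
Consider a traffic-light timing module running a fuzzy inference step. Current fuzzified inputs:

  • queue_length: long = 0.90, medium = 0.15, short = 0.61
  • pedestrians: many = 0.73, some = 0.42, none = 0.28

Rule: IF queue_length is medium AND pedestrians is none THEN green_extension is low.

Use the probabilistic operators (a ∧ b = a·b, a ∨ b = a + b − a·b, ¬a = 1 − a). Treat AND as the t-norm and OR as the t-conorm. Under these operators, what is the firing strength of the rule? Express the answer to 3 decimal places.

firing strength: medium=0.15, none=0.28; AND[a·b] → w = 0.0420

0.042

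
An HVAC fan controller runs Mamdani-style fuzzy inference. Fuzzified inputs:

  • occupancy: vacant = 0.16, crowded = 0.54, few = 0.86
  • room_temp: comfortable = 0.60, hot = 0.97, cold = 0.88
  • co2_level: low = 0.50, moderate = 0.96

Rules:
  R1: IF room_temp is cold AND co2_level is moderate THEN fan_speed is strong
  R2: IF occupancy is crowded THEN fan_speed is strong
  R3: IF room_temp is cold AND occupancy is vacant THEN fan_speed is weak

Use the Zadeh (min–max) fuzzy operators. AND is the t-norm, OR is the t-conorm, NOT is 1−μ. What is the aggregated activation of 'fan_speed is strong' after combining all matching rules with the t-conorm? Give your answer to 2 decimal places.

R1: cold=0.88, moderate=0.96; AND[min(a, b)] → w = 0.88
R2: crowded=0.54 → w = 0.54
R3: cold=0.88, vacant=0.16; AND[min(a, b)] → w = 0.16
Rules with consequent 'strong': {R1, R2} → strengths 0.88, 0.54
Aggregate via t-conorm [max(a, b)]: 0.88

0.88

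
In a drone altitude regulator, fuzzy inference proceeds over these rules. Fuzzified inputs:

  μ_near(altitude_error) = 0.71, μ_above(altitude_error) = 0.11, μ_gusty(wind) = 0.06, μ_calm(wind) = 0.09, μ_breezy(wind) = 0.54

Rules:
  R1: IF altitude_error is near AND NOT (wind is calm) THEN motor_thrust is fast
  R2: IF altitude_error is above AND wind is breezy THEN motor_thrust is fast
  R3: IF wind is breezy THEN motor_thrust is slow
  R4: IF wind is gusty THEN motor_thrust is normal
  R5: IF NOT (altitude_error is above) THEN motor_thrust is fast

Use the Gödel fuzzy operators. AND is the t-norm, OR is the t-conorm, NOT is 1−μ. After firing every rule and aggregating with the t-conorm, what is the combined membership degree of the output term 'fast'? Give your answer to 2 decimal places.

0.89

R1: near=0.71, ¬calm=1−0.09=0.91; AND[min(a, b)] → w = 0.71
R2: above=0.11, breezy=0.54; AND[min(a, b)] → w = 0.11
R3: breezy=0.54 → w = 0.54
R4: gusty=0.06 → w = 0.06
R5: ¬above=1−0.11=0.89 → w = 0.89
Rules with consequent 'fast': {R1, R2, R5} → strengths 0.71, 0.11, 0.89
Aggregate via t-conorm [max(a, b)]: 0.89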